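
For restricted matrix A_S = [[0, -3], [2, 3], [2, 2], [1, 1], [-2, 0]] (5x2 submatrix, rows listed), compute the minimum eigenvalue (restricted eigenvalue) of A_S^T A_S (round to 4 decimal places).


A_S^T A_S = [[13, 11], [11, 23]].
trace = 36.
det = 178.
disc = trace^2 - 4*det = 1296 - 4*178 = 584.
sqrt(584) ≈ 24.166092.
lam_min = (36 - sqrt(584))/2 ≈ (36 - 24.166092)/2 = 5.916954 ≈ 5.9170.

5.9170


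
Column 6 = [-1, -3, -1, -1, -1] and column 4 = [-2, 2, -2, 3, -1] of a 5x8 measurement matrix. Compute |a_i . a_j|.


Inner product: -1*-2 + -3*2 + -1*-2 + -1*3 + -1*-1
Products: [2, -6, 2, -3, 1]
Sum = -4.
|dot| = 4.

4


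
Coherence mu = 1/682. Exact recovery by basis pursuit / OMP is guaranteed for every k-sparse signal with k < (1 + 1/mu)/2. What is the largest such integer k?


1/mu = 682.
1 + 1/mu = 683.
(1 + 1/mu)/2 = 341.5 is not an integer, so k_max = floor(341.5) = 341.

341


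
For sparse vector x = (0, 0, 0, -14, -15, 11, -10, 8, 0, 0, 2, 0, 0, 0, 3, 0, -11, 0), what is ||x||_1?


Non-zero entries: [(3, -14), (4, -15), (5, 11), (6, -10), (7, 8), (10, 2), (14, 3), (16, -11)]
Absolute values: [14, 15, 11, 10, 8, 2, 3, 11]
||x||_1 = sum = 74.

74


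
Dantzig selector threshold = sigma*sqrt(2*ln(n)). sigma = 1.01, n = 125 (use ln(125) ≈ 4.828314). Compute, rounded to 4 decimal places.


ln(125) ≈ 4.828314.
2*ln(n) ≈ 9.656628.
sqrt(2*ln(n)) ≈ sqrt(9.656628) ≈ 3.107512.
threshold ≈ 1.01*3.107512 = 3.13858712 ≈ 3.1386.

3.1386


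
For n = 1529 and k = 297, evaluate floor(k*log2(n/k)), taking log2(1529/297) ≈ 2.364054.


log2(n/k) = log2(1529/297) ≈ 2.364054.
k*log2(n/k) ≈ 297*2.364054 = 702.124038.
floor(702.124038) = 702.

702


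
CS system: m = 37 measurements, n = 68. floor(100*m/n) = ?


100*m/n = 100*37/68 ≈ 54.4118.
floor = 54.

54


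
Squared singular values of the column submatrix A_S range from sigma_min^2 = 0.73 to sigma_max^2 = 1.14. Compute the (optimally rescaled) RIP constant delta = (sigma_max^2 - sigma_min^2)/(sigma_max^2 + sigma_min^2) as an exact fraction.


lambda_max - lambda_min = 1.14 - 0.73 = 0.41.
lambda_max + lambda_min = 1.14 + 0.73 = 1.87.
delta = 0.41/1.87 = 41/187.

41/187


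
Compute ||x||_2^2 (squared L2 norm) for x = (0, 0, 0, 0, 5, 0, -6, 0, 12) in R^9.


Non-zero entries: [(4, 5), (6, -6), (8, 12)]
Squares: [25, 36, 144]
||x||_2^2 = sum = 205.

205


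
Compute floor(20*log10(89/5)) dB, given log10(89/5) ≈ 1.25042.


||x||/||e|| = 89/5.
log10(89/5) ≈ 1.25042.
20*log10(||x||/||e||) ≈ 20*1.25042 = 25.0084.
floor(25.0084) = 25.

25


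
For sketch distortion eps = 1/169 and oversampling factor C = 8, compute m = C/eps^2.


1/eps = 169.
(1/eps)^2 = 28561.
m = 8*28561 = 228488.

228488


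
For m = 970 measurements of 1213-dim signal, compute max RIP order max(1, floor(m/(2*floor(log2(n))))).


floor(log2(1213)) = 10.
2*10 = 20.
m/(2*floor(log2(n))) = 970/20 ≈ 48.5.
floor = 48.
k = max(1, 48) = 48.

48


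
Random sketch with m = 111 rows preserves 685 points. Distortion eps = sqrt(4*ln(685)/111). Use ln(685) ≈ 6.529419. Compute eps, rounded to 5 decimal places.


ln(685) ≈ 6.529419.
4*ln(N)/m ≈ 4*6.529419/111 ≈ 0.23529438.
eps = sqrt(0.23529438) ≈ 0.4850715 ≈ 0.48507.

0.48507


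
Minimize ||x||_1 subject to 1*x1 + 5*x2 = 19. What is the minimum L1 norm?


Axis intercepts:
  x1 = 19, x2 = 0: L1 = 19
  x1 = 0, x2 = 19/5: L1 = 19/5
x* = (0, 19/5)
||x*||_1 = 19/5.

19/5


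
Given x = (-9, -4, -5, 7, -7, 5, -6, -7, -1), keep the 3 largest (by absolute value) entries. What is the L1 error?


Sorted |x_i| descending: [9, 7, 7, 7, 6, 5, 5, 4, 1]
Keep top 3: [9, 7, 7]
Tail entries: [7, 6, 5, 5, 4, 1]
L1 error = sum of tail = 28.

28


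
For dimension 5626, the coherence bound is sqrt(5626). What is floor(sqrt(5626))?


75^2 = 5625 <= 5626 < 5776 = 76^2, so 75 <= sqrt(5626) < 76.
floor(sqrt(5626)) = 75.

75


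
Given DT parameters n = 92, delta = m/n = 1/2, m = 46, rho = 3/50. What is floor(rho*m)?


m = 1/2*92 = 46.
rho = 3/50.
rho*m = 3/50*46 = 2.76.
k = floor(2.76) = 2.

2


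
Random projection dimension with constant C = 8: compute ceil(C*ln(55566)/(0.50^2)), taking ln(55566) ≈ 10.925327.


ln(55566) ≈ 10.925327.
eps^2 = 0.50^2 = 0.25.
C*ln(N)/eps^2 ≈ 8*10.925327/0.25 ≈ 349.6105.
m = ceil(349.6105) = 350.

350


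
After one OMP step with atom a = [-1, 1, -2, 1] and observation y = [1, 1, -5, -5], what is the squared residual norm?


a^T a = 7.
a^T y = 5.
coeff = 5/7 = 5/7.
||r||^2 = 339/7.

339/7


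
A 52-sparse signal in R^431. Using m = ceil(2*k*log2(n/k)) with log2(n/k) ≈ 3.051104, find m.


log2(n/k) = log2(431/52) ≈ 3.051104.
2*k*log2(n/k) ≈ 2*52*3.051104 = 317.314816.
m = ceil(317.314816) = 318.

318


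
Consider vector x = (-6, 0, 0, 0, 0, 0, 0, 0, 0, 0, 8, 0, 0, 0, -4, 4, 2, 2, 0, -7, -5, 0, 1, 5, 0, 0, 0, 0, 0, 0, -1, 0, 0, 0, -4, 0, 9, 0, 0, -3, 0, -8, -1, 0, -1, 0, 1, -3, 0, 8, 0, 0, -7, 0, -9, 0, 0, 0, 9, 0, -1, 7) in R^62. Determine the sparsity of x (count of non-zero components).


Non-zero positions: [0, 10, 14, 15, 16, 17, 19, 20, 22, 23, 30, 34, 36, 39, 41, 42, 44, 46, 47, 49, 52, 54, 58, 60, 61].
Sparsity = 25.

25


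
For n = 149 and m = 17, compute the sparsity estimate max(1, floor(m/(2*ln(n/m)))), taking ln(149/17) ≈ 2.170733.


n/m = 149/17.
ln(n/m) ≈ 2.170733.
2*ln(n/m) ≈ 4.341466.
m/(2*ln(n/m)) ≈ 17/4.341466 ≈ 3.9157.
floor = 3.
k_max = max(1, 3) = 3.

3


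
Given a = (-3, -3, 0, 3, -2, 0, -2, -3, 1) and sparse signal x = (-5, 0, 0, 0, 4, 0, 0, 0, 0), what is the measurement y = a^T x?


Non-zero terms: ['-3*-5', '-2*4']
Products: [15, -8]
y = sum = 7.

7


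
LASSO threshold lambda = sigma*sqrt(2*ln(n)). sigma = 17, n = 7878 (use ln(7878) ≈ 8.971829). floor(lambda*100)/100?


ln(7878) ≈ 8.971829.
2*ln(n) ≈ 17.943658.
sqrt(2*ln(n)) ≈ sqrt(17.943658) ≈ 4.235996.
lambda ≈ 17*4.235996 = 72.011932.
floor(lambda*100)/100 = 72.01.

72.01


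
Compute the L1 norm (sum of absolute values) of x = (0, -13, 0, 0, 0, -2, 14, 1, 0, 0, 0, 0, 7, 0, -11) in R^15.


Non-zero entries: [(1, -13), (5, -2), (6, 14), (7, 1), (12, 7), (14, -11)]
Absolute values: [13, 2, 14, 1, 7, 11]
||x||_1 = sum = 48.

48


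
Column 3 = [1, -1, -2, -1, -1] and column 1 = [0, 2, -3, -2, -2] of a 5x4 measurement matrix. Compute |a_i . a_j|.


Inner product: 1*0 + -1*2 + -2*-3 + -1*-2 + -1*-2
Products: [0, -2, 6, 2, 2]
Sum = 8.
|dot| = 8.

8


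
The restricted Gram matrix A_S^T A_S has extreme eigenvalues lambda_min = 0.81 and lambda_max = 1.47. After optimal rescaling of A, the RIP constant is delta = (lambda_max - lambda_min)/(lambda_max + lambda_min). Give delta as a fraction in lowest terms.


lambda_max - lambda_min = 1.47 - 0.81 = 0.66.
lambda_max + lambda_min = 1.47 + 0.81 = 2.28.
delta = 0.66/2.28 = 66/228 = 11/38.

11/38


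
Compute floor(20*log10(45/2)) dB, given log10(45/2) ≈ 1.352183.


||x||/||e|| = 45/2.
log10(45/2) ≈ 1.352183.
20*log10(||x||/||e||) ≈ 20*1.352183 = 27.04366.
floor(27.04366) = 27.

27


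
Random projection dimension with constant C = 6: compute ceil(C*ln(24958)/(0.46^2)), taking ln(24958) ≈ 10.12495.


ln(24958) ≈ 10.12495.
eps^2 = 0.46^2 = 0.2116.
C*ln(N)/eps^2 ≈ 6*10.12495/0.2116 ≈ 287.0969.
m = ceil(287.0969) = 288.

288


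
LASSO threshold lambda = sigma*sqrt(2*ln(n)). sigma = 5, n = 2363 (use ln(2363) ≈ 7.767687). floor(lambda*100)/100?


ln(2363) ≈ 7.767687.
2*ln(n) ≈ 15.535374.
sqrt(2*ln(n)) ≈ sqrt(15.535374) ≈ 3.941494.
lambda ≈ 5*3.941494 = 19.70747.
floor(lambda*100)/100 = 19.70.

19.70


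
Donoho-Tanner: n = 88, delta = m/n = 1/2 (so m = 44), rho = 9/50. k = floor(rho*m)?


m = 1/2*88 = 44.
rho = 9/50.
rho*m = 9/50*44 = 7.92.
k = floor(7.92) = 7.

7


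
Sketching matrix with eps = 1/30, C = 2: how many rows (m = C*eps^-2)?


1/eps = 30.
(1/eps)^2 = 900.
m = 2*900 = 1800.

1800


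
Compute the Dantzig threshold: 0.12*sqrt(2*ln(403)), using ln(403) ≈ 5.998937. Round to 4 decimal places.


ln(403) ≈ 5.998937.
2*ln(n) ≈ 11.997874.
sqrt(2*ln(n)) ≈ sqrt(11.997874) ≈ 3.463795.
threshold ≈ 0.12*3.463795 = 0.4156554 ≈ 0.4157.

0.4157


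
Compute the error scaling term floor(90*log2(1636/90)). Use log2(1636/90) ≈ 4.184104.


log2(n/k) = log2(1636/90) ≈ 4.184104.
k*log2(n/k) ≈ 90*4.184104 = 376.56936.
floor(376.56936) = 376.

376


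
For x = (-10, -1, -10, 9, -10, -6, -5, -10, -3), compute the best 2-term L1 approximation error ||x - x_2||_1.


Sorted |x_i| descending: [10, 10, 10, 10, 9, 6, 5, 3, 1]
Keep top 2: [10, 10]
Tail entries: [10, 10, 9, 6, 5, 3, 1]
L1 error = sum of tail = 44.

44


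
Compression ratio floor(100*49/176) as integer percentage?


100*m/n = 100*49/176 ≈ 27.8409.
floor = 27.

27


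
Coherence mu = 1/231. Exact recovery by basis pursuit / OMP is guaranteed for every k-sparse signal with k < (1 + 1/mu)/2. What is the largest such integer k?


1/mu = 231.
1 + 1/mu = 232.
(1 + 1/mu)/2 = 116 is an integer and the inequality is strict, so k_max = 116 - 1 = 115.

115


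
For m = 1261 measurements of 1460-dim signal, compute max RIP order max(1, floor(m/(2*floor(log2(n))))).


floor(log2(1460)) = 10.
2*10 = 20.
m/(2*floor(log2(n))) = 1261/20 ≈ 63.05.
floor = 63.
k = max(1, 63) = 63.

63


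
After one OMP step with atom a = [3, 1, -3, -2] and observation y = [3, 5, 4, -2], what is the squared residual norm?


a^T a = 23.
a^T y = 6.
coeff = 6/23 = 6/23.
||r||^2 = 1206/23.

1206/23


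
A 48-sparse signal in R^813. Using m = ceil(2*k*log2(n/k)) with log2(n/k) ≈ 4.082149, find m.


log2(n/k) = log2(813/48) ≈ 4.082149.
2*k*log2(n/k) ≈ 2*48*4.082149 = 391.886304.
m = ceil(391.886304) = 392.

392


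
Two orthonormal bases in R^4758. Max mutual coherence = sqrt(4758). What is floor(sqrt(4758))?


68^2 = 4624 <= 4758 < 4761 = 69^2, so 68 <= sqrt(4758) < 69.
floor(sqrt(4758)) = 68.

68


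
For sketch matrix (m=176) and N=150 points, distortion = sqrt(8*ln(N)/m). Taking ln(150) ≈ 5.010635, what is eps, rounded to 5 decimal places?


ln(150) ≈ 5.010635.
8*ln(N)/m ≈ 8*5.010635/176 ≈ 0.22775614.
eps = sqrt(0.22775614) ≈ 0.477238 ≈ 0.47724.

0.47724


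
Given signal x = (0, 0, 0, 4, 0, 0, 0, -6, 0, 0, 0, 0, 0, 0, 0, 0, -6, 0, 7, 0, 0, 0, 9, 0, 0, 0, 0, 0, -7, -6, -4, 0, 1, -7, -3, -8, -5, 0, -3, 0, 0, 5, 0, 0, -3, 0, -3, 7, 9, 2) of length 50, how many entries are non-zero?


Non-zero positions: [3, 7, 16, 18, 22, 28, 29, 30, 32, 33, 34, 35, 36, 38, 41, 44, 46, 47, 48, 49].
Sparsity = 20.

20


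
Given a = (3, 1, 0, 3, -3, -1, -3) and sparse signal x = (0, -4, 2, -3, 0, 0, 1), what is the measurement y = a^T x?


Non-zero terms: ['1*-4', '0*2', '3*-3', '-3*1']
Products: [-4, 0, -9, -3]
y = sum = -16.

-16


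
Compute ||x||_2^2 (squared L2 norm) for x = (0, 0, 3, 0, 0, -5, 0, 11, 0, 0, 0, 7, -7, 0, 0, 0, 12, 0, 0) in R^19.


Non-zero entries: [(2, 3), (5, -5), (7, 11), (11, 7), (12, -7), (16, 12)]
Squares: [9, 25, 121, 49, 49, 144]
||x||_2^2 = sum = 397.

397


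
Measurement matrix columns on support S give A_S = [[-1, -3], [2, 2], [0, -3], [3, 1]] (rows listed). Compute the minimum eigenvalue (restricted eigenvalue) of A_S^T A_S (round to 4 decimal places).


A_S^T A_S = [[14, 10], [10, 23]].
trace = 37.
det = 222.
disc = trace^2 - 4*det = 1369 - 4*222 = 481.
sqrt(481) ≈ 21.931712.
lam_min = (37 - sqrt(481))/2 ≈ (37 - 21.931712)/2 = 7.534144 ≈ 7.5341.

7.5341


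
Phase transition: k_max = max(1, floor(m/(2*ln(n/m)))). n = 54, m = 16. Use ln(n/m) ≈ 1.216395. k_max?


n/m = 54/16 = 27/8.
ln(n/m) ≈ 1.216395.
2*ln(n/m) ≈ 2.43279.
m/(2*ln(n/m)) ≈ 16/2.43279 ≈ 6.5768.
floor = 6.
k_max = max(1, 6) = 6.

6


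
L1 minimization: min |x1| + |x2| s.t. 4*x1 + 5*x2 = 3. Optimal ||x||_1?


Axis intercepts:
  x1 = 3/4, x2 = 0: L1 = 3/4
  x1 = 0, x2 = 3/5: L1 = 3/5
x* = (0, 3/5)
||x*||_1 = 3/5.

3/5


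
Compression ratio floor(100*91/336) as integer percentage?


100*m/n = 100*91/336 ≈ 27.0833.
floor = 27.

27


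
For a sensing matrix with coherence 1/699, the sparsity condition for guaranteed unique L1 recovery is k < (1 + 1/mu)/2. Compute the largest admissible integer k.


1/mu = 699.
1 + 1/mu = 700.
(1 + 1/mu)/2 = 350 is an integer and the inequality is strict, so k_max = 350 - 1 = 349.

349


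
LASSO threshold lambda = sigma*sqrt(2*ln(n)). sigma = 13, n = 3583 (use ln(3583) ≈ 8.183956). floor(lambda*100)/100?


ln(3583) ≈ 8.183956.
2*ln(n) ≈ 16.367912.
sqrt(2*ln(n)) ≈ sqrt(16.367912) ≈ 4.045728.
lambda ≈ 13*4.045728 = 52.594464.
floor(lambda*100)/100 = 52.59.

52.59


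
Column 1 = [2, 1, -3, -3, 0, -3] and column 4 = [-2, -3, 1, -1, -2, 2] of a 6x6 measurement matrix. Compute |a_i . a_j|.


Inner product: 2*-2 + 1*-3 + -3*1 + -3*-1 + 0*-2 + -3*2
Products: [-4, -3, -3, 3, 0, -6]
Sum = -13.
|dot| = 13.

13


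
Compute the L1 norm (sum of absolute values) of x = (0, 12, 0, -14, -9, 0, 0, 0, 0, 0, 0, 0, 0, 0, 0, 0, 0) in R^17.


Non-zero entries: [(1, 12), (3, -14), (4, -9)]
Absolute values: [12, 14, 9]
||x||_1 = sum = 35.

35


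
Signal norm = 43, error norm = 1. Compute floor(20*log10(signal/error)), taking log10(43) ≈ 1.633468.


||x||/||e|| = 43/1 = 43.
log10(43) ≈ 1.633468.
20*log10(||x||/||e||) ≈ 20*1.633468 = 32.66936.
floor(32.66936) = 32.

32


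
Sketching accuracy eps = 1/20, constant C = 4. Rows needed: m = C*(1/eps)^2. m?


1/eps = 20.
(1/eps)^2 = 400.
m = 4*400 = 1600.

1600


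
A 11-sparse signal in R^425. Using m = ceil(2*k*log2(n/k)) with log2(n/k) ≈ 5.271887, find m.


log2(n/k) = log2(425/11) ≈ 5.271887.
2*k*log2(n/k) ≈ 2*11*5.271887 = 115.981514.
m = ceil(115.981514) = 116.

116


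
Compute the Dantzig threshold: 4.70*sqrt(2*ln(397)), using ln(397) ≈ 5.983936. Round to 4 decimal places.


ln(397) ≈ 5.983936.
2*ln(n) ≈ 11.967872.
sqrt(2*ln(n)) ≈ sqrt(11.967872) ≈ 3.459461.
threshold ≈ 4.70*3.459461 = 16.2594667 ≈ 16.2595.

16.2595


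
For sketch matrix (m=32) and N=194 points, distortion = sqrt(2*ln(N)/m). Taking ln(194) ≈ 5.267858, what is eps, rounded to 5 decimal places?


ln(194) ≈ 5.267858.
2*ln(N)/m ≈ 2*5.267858/32 ≈ 0.32924113.
eps = sqrt(0.32924113) ≈ 0.5737954 ≈ 0.57380.

0.57380


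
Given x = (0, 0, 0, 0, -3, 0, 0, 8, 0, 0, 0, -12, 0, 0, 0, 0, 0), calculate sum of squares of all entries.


Non-zero entries: [(4, -3), (7, 8), (11, -12)]
Squares: [9, 64, 144]
||x||_2^2 = sum = 217.

217


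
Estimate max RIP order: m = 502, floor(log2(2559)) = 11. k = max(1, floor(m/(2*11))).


floor(log2(2559)) = 11.
2*11 = 22.
m/(2*floor(log2(n))) = 502/22 ≈ 22.8182.
floor = 22.
k = max(1, 22) = 22.

22


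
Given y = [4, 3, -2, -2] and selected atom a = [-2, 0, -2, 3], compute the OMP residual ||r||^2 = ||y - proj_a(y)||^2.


a^T a = 17.
a^T y = -10.
coeff = -10/17 = -10/17.
||r||^2 = 461/17.

461/17


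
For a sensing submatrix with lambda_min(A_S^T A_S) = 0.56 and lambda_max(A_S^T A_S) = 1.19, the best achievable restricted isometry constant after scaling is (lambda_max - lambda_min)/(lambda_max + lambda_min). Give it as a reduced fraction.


lambda_max - lambda_min = 1.19 - 0.56 = 0.63.
lambda_max + lambda_min = 1.19 + 0.56 = 1.75.
delta = 0.63/1.75 = 63/175 = 9/25.

9/25


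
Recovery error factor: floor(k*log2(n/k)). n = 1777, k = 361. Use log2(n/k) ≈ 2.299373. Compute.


log2(n/k) = log2(1777/361) ≈ 2.299373.
k*log2(n/k) ≈ 361*2.299373 = 830.073653.
floor(830.073653) = 830.

830


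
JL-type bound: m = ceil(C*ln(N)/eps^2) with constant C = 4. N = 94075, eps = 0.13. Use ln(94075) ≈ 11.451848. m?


ln(94075) ≈ 11.451848.
eps^2 = 0.13^2 = 0.0169.
C*ln(N)/eps^2 ≈ 4*11.451848/0.0169 ≈ 2710.4966.
m = ceil(2710.4966) = 2711.

2711


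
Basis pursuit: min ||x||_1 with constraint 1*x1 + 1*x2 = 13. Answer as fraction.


Axis intercepts:
  x1 = 13, x2 = 0: L1 = 13
  x1 = 0, x2 = 13: L1 = 13
x* = (13, 0)
||x*||_1 = 13.

13


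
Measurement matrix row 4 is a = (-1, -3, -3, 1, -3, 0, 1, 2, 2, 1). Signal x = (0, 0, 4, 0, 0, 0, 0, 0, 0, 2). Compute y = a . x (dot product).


Non-zero terms: ['-3*4', '1*2']
Products: [-12, 2]
y = sum = -10.

-10


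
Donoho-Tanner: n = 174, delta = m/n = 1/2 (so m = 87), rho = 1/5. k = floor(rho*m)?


m = 1/2*174 = 87.
rho = 1/5.
rho*m = 1/5*87 = 17.4.
k = floor(17.4) = 17.

17


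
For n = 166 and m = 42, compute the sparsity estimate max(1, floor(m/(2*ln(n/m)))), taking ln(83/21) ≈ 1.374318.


n/m = 166/42 = 83/21.
ln(n/m) ≈ 1.374318.
2*ln(n/m) ≈ 2.748636.
m/(2*ln(n/m)) ≈ 42/2.748636 ≈ 15.2803.
floor = 15.
k_max = max(1, 15) = 15.

15


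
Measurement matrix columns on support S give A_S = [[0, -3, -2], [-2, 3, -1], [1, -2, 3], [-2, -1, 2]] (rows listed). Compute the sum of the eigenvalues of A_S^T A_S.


Sum of eigenvalues of A_S^T A_S = trace(A_S^T A_S) = sum of squared column norms of A_S.
A_S^T A_S diagonal: [9, 23, 18].
trace = 9 + 23 + 18 = 50.

50


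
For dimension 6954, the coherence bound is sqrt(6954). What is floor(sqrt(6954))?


83^2 = 6889 <= 6954 < 7056 = 84^2, so 83 <= sqrt(6954) < 84.
floor(sqrt(6954)) = 83.

83


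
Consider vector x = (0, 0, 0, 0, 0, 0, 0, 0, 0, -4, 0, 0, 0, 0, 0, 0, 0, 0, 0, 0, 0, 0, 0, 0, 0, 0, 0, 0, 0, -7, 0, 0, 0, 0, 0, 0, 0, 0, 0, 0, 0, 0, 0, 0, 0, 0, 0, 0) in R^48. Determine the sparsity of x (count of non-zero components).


Non-zero positions: [9, 29].
Sparsity = 2.

2


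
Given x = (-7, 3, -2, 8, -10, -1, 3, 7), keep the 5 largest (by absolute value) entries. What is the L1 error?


Sorted |x_i| descending: [10, 8, 7, 7, 3, 3, 2, 1]
Keep top 5: [10, 8, 7, 7, 3]
Tail entries: [3, 2, 1]
L1 error = sum of tail = 6.

6


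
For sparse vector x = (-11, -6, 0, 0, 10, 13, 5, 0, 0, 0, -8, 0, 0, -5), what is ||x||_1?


Non-zero entries: [(0, -11), (1, -6), (4, 10), (5, 13), (6, 5), (10, -8), (13, -5)]
Absolute values: [11, 6, 10, 13, 5, 8, 5]
||x||_1 = sum = 58.

58


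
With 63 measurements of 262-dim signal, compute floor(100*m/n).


100*m/n = 100*63/262 ≈ 24.0458.
floor = 24.

24


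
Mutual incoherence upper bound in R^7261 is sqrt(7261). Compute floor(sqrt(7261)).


85^2 = 7225 <= 7261 < 7396 = 86^2, so 85 <= sqrt(7261) < 86.
floor(sqrt(7261)) = 85.

85


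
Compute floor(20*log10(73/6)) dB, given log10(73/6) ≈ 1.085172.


||x||/||e|| = 73/6.
log10(73/6) ≈ 1.085172.
20*log10(||x||/||e||) ≈ 20*1.085172 = 21.70344.
floor(21.70344) = 21.

21


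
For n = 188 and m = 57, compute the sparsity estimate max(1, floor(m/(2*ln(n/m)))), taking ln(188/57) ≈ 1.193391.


n/m = 188/57.
ln(n/m) ≈ 1.193391.
2*ln(n/m) ≈ 2.386782.
m/(2*ln(n/m)) ≈ 57/2.386782 ≈ 23.8815.
floor = 23.
k_max = max(1, 23) = 23.

23


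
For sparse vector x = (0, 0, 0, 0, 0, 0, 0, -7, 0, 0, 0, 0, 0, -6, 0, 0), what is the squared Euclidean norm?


Non-zero entries: [(7, -7), (13, -6)]
Squares: [49, 36]
||x||_2^2 = sum = 85.

85


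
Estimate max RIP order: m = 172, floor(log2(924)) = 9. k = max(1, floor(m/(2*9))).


floor(log2(924)) = 9.
2*9 = 18.
m/(2*floor(log2(n))) = 172/18 ≈ 9.5556.
floor = 9.
k = max(1, 9) = 9.

9


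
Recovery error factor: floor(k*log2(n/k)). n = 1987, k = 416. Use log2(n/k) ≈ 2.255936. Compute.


log2(n/k) = log2(1987/416) ≈ 2.255936.
k*log2(n/k) ≈ 416*2.255936 = 938.469376.
floor(938.469376) = 938.

938


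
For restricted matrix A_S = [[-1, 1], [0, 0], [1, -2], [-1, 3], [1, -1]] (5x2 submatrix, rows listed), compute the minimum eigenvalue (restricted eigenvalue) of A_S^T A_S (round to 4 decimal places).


A_S^T A_S = [[4, -7], [-7, 15]].
trace = 19.
det = 11.
disc = trace^2 - 4*det = 361 - 4*11 = 317.
sqrt(317) ≈ 17.804494.
lam_min = (19 - sqrt(317))/2 ≈ (19 - 17.804494)/2 = 0.597753 ≈ 0.5978.

0.5978


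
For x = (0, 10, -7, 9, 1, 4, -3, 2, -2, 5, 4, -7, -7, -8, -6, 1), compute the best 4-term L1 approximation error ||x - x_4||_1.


Sorted |x_i| descending: [10, 9, 8, 7, 7, 7, 6, 5, 4, 4, 3, 2, 2, 1, 1, 0]
Keep top 4: [10, 9, 8, 7]
Tail entries: [7, 7, 6, 5, 4, 4, 3, 2, 2, 1, 1, 0]
L1 error = sum of tail = 42.

42


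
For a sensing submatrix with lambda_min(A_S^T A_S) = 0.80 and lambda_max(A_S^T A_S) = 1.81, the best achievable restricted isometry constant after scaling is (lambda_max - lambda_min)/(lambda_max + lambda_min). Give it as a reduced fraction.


lambda_max - lambda_min = 1.81 - 0.80 = 1.01.
lambda_max + lambda_min = 1.81 + 0.80 = 2.61.
delta = 1.01/2.61 = 101/261.

101/261


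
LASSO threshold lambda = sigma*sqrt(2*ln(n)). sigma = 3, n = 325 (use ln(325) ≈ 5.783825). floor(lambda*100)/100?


ln(325) ≈ 5.783825.
2*ln(n) ≈ 11.56765.
sqrt(2*ln(n)) ≈ sqrt(11.56765) ≈ 3.401125.
lambda ≈ 3*3.401125 = 10.203375.
floor(lambda*100)/100 = 10.20.

10.20


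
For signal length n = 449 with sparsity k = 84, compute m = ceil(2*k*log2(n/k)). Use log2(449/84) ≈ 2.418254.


log2(n/k) = log2(449/84) ≈ 2.418254.
2*k*log2(n/k) ≈ 2*84*2.418254 = 406.266672.
m = ceil(406.266672) = 407.

407


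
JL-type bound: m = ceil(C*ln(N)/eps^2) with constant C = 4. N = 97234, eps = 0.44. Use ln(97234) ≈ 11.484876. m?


ln(97234) ≈ 11.484876.
eps^2 = 0.44^2 = 0.1936.
C*ln(N)/eps^2 ≈ 4*11.484876/0.1936 ≈ 237.2908.
m = ceil(237.2908) = 238.

238


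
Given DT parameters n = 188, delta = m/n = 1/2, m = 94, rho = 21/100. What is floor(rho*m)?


m = 1/2*188 = 94.
rho = 21/100.
rho*m = 21/100*94 = 19.74.
k = floor(19.74) = 19.

19


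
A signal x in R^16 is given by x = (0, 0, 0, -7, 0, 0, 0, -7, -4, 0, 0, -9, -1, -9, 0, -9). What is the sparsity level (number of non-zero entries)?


Non-zero positions: [3, 7, 8, 11, 12, 13, 15].
Sparsity = 7.

7


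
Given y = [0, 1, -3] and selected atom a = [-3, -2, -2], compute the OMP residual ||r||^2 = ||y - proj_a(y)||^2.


a^T a = 17.
a^T y = 4.
coeff = 4/17 = 4/17.
||r||^2 = 154/17.

154/17


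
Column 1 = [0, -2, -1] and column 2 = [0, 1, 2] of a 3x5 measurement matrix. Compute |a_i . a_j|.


Inner product: 0*0 + -2*1 + -1*2
Products: [0, -2, -2]
Sum = -4.
|dot| = 4.

4


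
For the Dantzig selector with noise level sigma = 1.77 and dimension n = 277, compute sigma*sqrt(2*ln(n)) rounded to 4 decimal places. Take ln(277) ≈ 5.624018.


ln(277) ≈ 5.624018.
2*ln(n) ≈ 11.248036.
sqrt(2*ln(n)) ≈ sqrt(11.248036) ≈ 3.353809.
threshold ≈ 1.77*3.353809 = 5.93624193 ≈ 5.9362.

5.9362


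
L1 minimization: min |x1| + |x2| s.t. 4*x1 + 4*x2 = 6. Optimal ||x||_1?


Axis intercepts:
  x1 = 3/2, x2 = 0: L1 = 3/2
  x1 = 0, x2 = 3/2: L1 = 3/2
x* = (3/2, 0)
||x*||_1 = 3/2.

3/2


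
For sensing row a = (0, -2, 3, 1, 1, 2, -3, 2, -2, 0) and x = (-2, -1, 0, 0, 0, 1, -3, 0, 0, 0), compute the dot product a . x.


Non-zero terms: ['0*-2', '-2*-1', '2*1', '-3*-3']
Products: [0, 2, 2, 9]
y = sum = 13.

13


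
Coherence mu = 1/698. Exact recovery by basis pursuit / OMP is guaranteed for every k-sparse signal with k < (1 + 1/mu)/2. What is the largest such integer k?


1/mu = 698.
1 + 1/mu = 699.
(1 + 1/mu)/2 = 349.5 is not an integer, so k_max = floor(349.5) = 349.

349


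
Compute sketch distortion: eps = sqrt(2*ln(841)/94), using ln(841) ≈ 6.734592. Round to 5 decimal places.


ln(841) ≈ 6.734592.
2*ln(N)/m ≈ 2*6.734592/94 ≈ 0.14328919.
eps = sqrt(0.14328919) ≈ 0.3785356 ≈ 0.37854.

0.37854


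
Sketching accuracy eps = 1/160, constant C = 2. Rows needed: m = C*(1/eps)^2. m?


1/eps = 160.
(1/eps)^2 = 25600.
m = 2*25600 = 51200.

51200


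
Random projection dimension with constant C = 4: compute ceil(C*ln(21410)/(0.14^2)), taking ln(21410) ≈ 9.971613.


ln(21410) ≈ 9.971613.
eps^2 = 0.14^2 = 0.0196.
C*ln(N)/eps^2 ≈ 4*9.971613/0.0196 ≈ 2035.0231.
m = ceil(2035.0231) = 2036.

2036


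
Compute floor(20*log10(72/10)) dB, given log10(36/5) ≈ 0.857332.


||x||/||e|| = 72/10 = 36/5.
log10(36/5) ≈ 0.857332.
20*log10(||x||/||e||) ≈ 20*0.857332 = 17.14664.
floor(17.14664) = 17.

17


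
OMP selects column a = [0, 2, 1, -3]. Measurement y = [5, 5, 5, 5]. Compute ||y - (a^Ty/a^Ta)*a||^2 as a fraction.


a^T a = 14.
a^T y = 0.
coeff = 0/14 = 0.
||r||^2 = 100.

100


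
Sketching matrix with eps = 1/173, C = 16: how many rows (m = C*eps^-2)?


1/eps = 173.
(1/eps)^2 = 29929.
m = 16*29929 = 478864.

478864


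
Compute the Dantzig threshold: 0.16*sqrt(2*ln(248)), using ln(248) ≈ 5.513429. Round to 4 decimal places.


ln(248) ≈ 5.513429.
2*ln(n) ≈ 11.026858.
sqrt(2*ln(n)) ≈ sqrt(11.026858) ≈ 3.320671.
threshold ≈ 0.16*3.320671 = 0.53130736 ≈ 0.5313.

0.5313


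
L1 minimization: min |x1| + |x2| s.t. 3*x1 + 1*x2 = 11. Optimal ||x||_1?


Axis intercepts:
  x1 = 11/3, x2 = 0: L1 = 11/3
  x1 = 0, x2 = 11: L1 = 11
x* = (11/3, 0)
||x*||_1 = 11/3.

11/3


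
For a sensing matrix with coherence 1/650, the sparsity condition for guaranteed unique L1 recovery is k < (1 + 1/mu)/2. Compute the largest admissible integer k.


1/mu = 650.
1 + 1/mu = 651.
(1 + 1/mu)/2 = 325.5 is not an integer, so k_max = floor(325.5) = 325.

325


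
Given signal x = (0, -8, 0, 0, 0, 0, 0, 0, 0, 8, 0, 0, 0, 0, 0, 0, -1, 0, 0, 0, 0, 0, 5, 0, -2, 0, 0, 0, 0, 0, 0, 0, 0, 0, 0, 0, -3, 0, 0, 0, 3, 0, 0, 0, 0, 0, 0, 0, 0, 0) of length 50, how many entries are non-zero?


Non-zero positions: [1, 9, 16, 22, 24, 36, 40].
Sparsity = 7.

7


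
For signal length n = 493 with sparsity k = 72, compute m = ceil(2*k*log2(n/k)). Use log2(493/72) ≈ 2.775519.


log2(n/k) = log2(493/72) ≈ 2.775519.
2*k*log2(n/k) ≈ 2*72*2.775519 = 399.674736.
m = ceil(399.674736) = 400.

400


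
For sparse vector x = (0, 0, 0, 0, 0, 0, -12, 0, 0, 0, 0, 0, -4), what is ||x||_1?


Non-zero entries: [(6, -12), (12, -4)]
Absolute values: [12, 4]
||x||_1 = sum = 16.

16


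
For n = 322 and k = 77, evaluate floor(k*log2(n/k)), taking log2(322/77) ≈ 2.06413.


log2(n/k) = log2(322/77) ≈ 2.06413.
k*log2(n/k) ≈ 77*2.06413 = 158.93801.
floor(158.93801) = 158.

158


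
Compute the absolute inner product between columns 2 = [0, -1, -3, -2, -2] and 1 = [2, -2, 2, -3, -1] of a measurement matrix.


Inner product: 0*2 + -1*-2 + -3*2 + -2*-3 + -2*-1
Products: [0, 2, -6, 6, 2]
Sum = 4.
|dot| = 4.

4


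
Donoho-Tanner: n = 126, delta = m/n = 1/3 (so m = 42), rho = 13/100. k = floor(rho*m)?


m = 1/3*126 = 42.
rho = 13/100.
rho*m = 13/100*42 = 5.46.
k = floor(5.46) = 5.

5


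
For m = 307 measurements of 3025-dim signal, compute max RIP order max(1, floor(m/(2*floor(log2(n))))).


floor(log2(3025)) = 11.
2*11 = 22.
m/(2*floor(log2(n))) = 307/22 ≈ 13.9545.
floor = 13.
k = max(1, 13) = 13.

13


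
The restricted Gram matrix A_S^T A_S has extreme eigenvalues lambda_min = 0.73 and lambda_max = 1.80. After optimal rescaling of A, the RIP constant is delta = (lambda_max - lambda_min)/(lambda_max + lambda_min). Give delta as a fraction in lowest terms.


lambda_max - lambda_min = 1.80 - 0.73 = 1.07.
lambda_max + lambda_min = 1.80 + 0.73 = 2.53.
delta = 1.07/2.53 = 107/253.

107/253


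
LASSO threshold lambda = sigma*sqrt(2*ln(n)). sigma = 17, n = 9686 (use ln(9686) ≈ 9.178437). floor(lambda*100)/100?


ln(9686) ≈ 9.178437.
2*ln(n) ≈ 18.356874.
sqrt(2*ln(n)) ≈ sqrt(18.356874) ≈ 4.284492.
lambda ≈ 17*4.284492 = 72.836364.
floor(lambda*100)/100 = 72.83.

72.83


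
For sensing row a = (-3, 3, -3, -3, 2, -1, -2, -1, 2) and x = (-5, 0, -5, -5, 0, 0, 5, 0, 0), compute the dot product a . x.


Non-zero terms: ['-3*-5', '-3*-5', '-3*-5', '-2*5']
Products: [15, 15, 15, -10]
y = sum = 35.

35


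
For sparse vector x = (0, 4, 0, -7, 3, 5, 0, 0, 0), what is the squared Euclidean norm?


Non-zero entries: [(1, 4), (3, -7), (4, 3), (5, 5)]
Squares: [16, 49, 9, 25]
||x||_2^2 = sum = 99.

99


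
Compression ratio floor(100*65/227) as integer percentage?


100*m/n = 100*65/227 ≈ 28.6344.
floor = 28.

28


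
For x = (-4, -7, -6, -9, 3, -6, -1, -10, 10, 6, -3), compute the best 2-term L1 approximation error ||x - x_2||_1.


Sorted |x_i| descending: [10, 10, 9, 7, 6, 6, 6, 4, 3, 3, 1]
Keep top 2: [10, 10]
Tail entries: [9, 7, 6, 6, 6, 4, 3, 3, 1]
L1 error = sum of tail = 45.

45


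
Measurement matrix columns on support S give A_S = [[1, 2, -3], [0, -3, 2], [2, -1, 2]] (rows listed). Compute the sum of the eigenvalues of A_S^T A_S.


Sum of eigenvalues of A_S^T A_S = trace(A_S^T A_S) = sum of squared column norms of A_S.
A_S^T A_S diagonal: [5, 14, 17].
trace = 5 + 14 + 17 = 36.

36


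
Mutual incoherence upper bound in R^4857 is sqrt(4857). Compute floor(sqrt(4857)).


69^2 = 4761 <= 4857 < 4900 = 70^2, so 69 <= sqrt(4857) < 70.
floor(sqrt(4857)) = 69.

69


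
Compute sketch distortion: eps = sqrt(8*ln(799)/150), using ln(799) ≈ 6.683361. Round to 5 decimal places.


ln(799) ≈ 6.683361.
8*ln(N)/m ≈ 8*6.683361/150 ≈ 0.35644592.
eps = sqrt(0.35644592) ≈ 0.5970309 ≈ 0.59703.

0.59703


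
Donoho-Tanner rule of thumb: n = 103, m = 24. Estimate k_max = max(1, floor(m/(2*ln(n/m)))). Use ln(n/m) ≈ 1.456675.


n/m = 103/24.
ln(n/m) ≈ 1.456675.
2*ln(n/m) ≈ 2.91335.
m/(2*ln(n/m)) ≈ 24/2.91335 ≈ 8.2379.
floor = 8.
k_max = max(1, 8) = 8.

8


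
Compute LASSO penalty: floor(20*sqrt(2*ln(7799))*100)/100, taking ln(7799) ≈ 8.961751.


ln(7799) ≈ 8.961751.
2*ln(n) ≈ 17.923502.
sqrt(2*ln(n)) ≈ sqrt(17.923502) ≈ 4.233616.
lambda ≈ 20*4.233616 = 84.67232.
floor(lambda*100)/100 = 84.67.

84.67


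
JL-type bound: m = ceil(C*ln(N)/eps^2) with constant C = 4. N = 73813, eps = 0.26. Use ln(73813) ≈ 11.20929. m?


ln(73813) ≈ 11.20929.
eps^2 = 0.26^2 = 0.0676.
C*ln(N)/eps^2 ≈ 4*11.20929/0.0676 ≈ 663.2716.
m = ceil(663.2716) = 664.

664


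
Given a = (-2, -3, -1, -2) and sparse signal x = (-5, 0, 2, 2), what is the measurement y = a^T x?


Non-zero terms: ['-2*-5', '-1*2', '-2*2']
Products: [10, -2, -4]
y = sum = 4.

4


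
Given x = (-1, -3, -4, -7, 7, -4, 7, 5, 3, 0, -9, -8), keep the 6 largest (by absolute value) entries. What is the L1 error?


Sorted |x_i| descending: [9, 8, 7, 7, 7, 5, 4, 4, 3, 3, 1, 0]
Keep top 6: [9, 8, 7, 7, 7, 5]
Tail entries: [4, 4, 3, 3, 1, 0]
L1 error = sum of tail = 15.

15


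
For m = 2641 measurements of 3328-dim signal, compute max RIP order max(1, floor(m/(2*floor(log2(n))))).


floor(log2(3328)) = 11.
2*11 = 22.
m/(2*floor(log2(n))) = 2641/22 ≈ 120.0455.
floor = 120.
k = max(1, 120) = 120.

120


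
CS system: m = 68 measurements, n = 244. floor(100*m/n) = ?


100*m/n = 100*68/244 ≈ 27.8689.
floor = 27.

27


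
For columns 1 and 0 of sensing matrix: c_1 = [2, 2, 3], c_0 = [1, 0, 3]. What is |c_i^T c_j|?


Inner product: 2*1 + 2*0 + 3*3
Products: [2, 0, 9]
Sum = 11.
|dot| = 11.

11


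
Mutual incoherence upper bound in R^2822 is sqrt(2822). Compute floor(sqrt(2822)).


53^2 = 2809 <= 2822 < 2916 = 54^2, so 53 <= sqrt(2822) < 54.
floor(sqrt(2822)) = 53.

53


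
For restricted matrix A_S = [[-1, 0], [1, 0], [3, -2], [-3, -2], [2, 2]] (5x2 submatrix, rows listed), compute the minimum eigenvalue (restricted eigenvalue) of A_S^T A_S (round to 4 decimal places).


A_S^T A_S = [[24, 4], [4, 12]].
trace = 36.
det = 272.
disc = trace^2 - 4*det = 1296 - 4*272 = 208.
sqrt(208) ≈ 14.422205.
lam_min = (36 - sqrt(208))/2 ≈ (36 - 14.422205)/2 = 10.7888975 ≈ 10.7889.

10.7889


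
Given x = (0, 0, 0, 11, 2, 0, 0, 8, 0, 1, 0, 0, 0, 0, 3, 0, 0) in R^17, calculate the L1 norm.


Non-zero entries: [(3, 11), (4, 2), (7, 8), (9, 1), (14, 3)]
Absolute values: [11, 2, 8, 1, 3]
||x||_1 = sum = 25.

25


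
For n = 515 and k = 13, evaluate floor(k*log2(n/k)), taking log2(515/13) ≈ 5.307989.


log2(n/k) = log2(515/13) ≈ 5.307989.
k*log2(n/k) ≈ 13*5.307989 = 69.003857.
floor(69.003857) = 69.

69


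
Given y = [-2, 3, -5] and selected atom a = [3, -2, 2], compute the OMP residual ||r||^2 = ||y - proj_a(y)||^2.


a^T a = 17.
a^T y = -22.
coeff = -22/17 = -22/17.
||r||^2 = 162/17.

162/17


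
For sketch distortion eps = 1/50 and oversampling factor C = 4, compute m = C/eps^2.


1/eps = 50.
(1/eps)^2 = 2500.
m = 4*2500 = 10000.

10000


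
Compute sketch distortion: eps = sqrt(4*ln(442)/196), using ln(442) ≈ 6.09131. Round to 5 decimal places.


ln(442) ≈ 6.09131.
4*ln(N)/m ≈ 4*6.09131/196 ≈ 0.12431245.
eps = sqrt(0.12431245) ≈ 0.3525797 ≈ 0.35258.

0.35258


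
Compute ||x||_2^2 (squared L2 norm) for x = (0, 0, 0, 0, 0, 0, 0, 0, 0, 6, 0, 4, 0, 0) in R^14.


Non-zero entries: [(9, 6), (11, 4)]
Squares: [36, 16]
||x||_2^2 = sum = 52.

52


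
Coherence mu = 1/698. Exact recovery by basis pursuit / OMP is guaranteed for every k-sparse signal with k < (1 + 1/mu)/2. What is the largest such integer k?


1/mu = 698.
1 + 1/mu = 699.
(1 + 1/mu)/2 = 349.5 is not an integer, so k_max = floor(349.5) = 349.

349


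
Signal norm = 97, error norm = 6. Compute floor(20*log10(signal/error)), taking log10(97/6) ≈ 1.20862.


||x||/||e|| = 97/6.
log10(97/6) ≈ 1.20862.
20*log10(||x||/||e||) ≈ 20*1.20862 = 24.1724.
floor(24.1724) = 24.

24


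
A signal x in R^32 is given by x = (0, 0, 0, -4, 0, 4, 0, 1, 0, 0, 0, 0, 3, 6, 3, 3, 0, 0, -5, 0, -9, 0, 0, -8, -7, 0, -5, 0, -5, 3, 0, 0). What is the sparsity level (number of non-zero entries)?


Non-zero positions: [3, 5, 7, 12, 13, 14, 15, 18, 20, 23, 24, 26, 28, 29].
Sparsity = 14.

14


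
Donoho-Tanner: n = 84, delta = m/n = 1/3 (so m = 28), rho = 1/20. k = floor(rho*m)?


m = 1/3*84 = 28.
rho = 1/20.
rho*m = 1/20*28 = 1.4.
k = floor(1.4) = 1.

1


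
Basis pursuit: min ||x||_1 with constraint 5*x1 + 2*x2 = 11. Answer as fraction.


Axis intercepts:
  x1 = 11/5, x2 = 0: L1 = 11/5
  x1 = 0, x2 = 11/2: L1 = 11/2
x* = (11/5, 0)
||x*||_1 = 11/5.

11/5


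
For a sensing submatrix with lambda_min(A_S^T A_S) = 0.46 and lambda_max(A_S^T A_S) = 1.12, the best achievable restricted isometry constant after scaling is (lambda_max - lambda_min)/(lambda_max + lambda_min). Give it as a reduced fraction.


lambda_max - lambda_min = 1.12 - 0.46 = 0.66.
lambda_max + lambda_min = 1.12 + 0.46 = 1.58.
delta = 0.66/1.58 = 66/158 = 33/79.

33/79


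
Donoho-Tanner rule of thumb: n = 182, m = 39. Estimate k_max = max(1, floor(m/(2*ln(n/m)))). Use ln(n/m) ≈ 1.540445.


n/m = 182/39 = 14/3.
ln(n/m) ≈ 1.540445.
2*ln(n/m) ≈ 3.08089.
m/(2*ln(n/m)) ≈ 39/3.08089 ≈ 12.6587.
floor = 12.
k_max = max(1, 12) = 12.

12


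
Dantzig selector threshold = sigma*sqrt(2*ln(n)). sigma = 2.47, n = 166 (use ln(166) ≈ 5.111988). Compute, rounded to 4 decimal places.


ln(166) ≈ 5.111988.
2*ln(n) ≈ 10.223976.
sqrt(2*ln(n)) ≈ sqrt(10.223976) ≈ 3.197495.
threshold ≈ 2.47*3.197495 = 7.89781265 ≈ 7.8978.

7.8978


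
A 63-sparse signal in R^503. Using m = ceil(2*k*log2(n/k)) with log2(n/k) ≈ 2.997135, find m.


log2(n/k) = log2(503/63) ≈ 2.997135.
2*k*log2(n/k) ≈ 2*63*2.997135 = 377.63901.
m = ceil(377.63901) = 378.

378


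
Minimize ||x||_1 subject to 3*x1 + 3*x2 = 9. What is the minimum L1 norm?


Axis intercepts:
  x1 = 3, x2 = 0: L1 = 3
  x1 = 0, x2 = 3: L1 = 3
x* = (3, 0)
||x*||_1 = 3.

3


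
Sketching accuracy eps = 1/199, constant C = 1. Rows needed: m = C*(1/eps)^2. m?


1/eps = 199.
(1/eps)^2 = 39601.
m = 1*39601 = 39601.

39601


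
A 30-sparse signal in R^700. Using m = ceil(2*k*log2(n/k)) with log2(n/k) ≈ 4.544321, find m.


log2(n/k) = log2(700/30) ≈ 4.544321.
2*k*log2(n/k) ≈ 2*30*4.544321 = 272.65926.
m = ceil(272.65926) = 273.

273


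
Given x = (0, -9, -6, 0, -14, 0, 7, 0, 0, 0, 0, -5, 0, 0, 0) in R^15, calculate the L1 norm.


Non-zero entries: [(1, -9), (2, -6), (4, -14), (6, 7), (11, -5)]
Absolute values: [9, 6, 14, 7, 5]
||x||_1 = sum = 41.

41


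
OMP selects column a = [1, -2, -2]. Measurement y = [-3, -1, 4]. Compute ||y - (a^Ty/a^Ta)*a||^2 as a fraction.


a^T a = 9.
a^T y = -9.
coeff = -9/9 = -1.
||r||^2 = 17.

17


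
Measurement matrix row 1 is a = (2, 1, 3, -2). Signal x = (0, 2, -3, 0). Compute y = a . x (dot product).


Non-zero terms: ['1*2', '3*-3']
Products: [2, -9]
y = sum = -7.

-7


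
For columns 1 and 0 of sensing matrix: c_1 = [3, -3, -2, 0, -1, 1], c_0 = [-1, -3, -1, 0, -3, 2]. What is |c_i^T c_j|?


Inner product: 3*-1 + -3*-3 + -2*-1 + 0*0 + -1*-3 + 1*2
Products: [-3, 9, 2, 0, 3, 2]
Sum = 13.
|dot| = 13.

13


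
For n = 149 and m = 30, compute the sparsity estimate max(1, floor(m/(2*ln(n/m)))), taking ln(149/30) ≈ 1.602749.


n/m = 149/30.
ln(n/m) ≈ 1.602749.
2*ln(n/m) ≈ 3.205498.
m/(2*ln(n/m)) ≈ 30/3.205498 ≈ 9.3589.
floor = 9.
k_max = max(1, 9) = 9.

9


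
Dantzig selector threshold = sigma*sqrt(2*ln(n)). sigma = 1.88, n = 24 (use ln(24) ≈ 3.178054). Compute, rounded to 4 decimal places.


ln(24) ≈ 3.178054.
2*ln(n) ≈ 6.356108.
sqrt(2*ln(n)) ≈ sqrt(6.356108) ≈ 2.521132.
threshold ≈ 1.88*2.521132 = 4.73972816 ≈ 4.7397.

4.7397


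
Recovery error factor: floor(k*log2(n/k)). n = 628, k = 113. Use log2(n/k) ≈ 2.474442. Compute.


log2(n/k) = log2(628/113) ≈ 2.474442.
k*log2(n/k) ≈ 113*2.474442 = 279.611946.
floor(279.611946) = 279.

279


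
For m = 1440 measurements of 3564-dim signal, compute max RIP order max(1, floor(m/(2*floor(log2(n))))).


floor(log2(3564)) = 11.
2*11 = 22.
m/(2*floor(log2(n))) = 1440/22 ≈ 65.4545.
floor = 65.
k = max(1, 65) = 65.

65


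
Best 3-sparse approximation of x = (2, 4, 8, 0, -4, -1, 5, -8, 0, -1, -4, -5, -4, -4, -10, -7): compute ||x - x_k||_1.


Sorted |x_i| descending: [10, 8, 8, 7, 5, 5, 4, 4, 4, 4, 4, 2, 1, 1, 0, 0]
Keep top 3: [10, 8, 8]
Tail entries: [7, 5, 5, 4, 4, 4, 4, 4, 2, 1, 1, 0, 0]
L1 error = sum of tail = 41.

41


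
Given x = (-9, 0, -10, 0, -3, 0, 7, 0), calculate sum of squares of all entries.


Non-zero entries: [(0, -9), (2, -10), (4, -3), (6, 7)]
Squares: [81, 100, 9, 49]
||x||_2^2 = sum = 239.

239


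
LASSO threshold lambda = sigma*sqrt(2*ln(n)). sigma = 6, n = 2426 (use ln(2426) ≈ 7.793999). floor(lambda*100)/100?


ln(2426) ≈ 7.793999.
2*ln(n) ≈ 15.587998.
sqrt(2*ln(n)) ≈ sqrt(15.587998) ≈ 3.948164.
lambda ≈ 6*3.948164 = 23.688984.
floor(lambda*100)/100 = 23.68.

23.68


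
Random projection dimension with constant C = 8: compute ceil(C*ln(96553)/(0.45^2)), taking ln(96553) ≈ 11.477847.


ln(96553) ≈ 11.477847.
eps^2 = 0.45^2 = 0.2025.
C*ln(N)/eps^2 ≈ 8*11.477847/0.2025 ≈ 453.4458.
m = ceil(453.4458) = 454.

454


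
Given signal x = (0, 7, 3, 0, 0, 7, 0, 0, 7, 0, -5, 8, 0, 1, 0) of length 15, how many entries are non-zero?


Non-zero positions: [1, 2, 5, 8, 10, 11, 13].
Sparsity = 7.

7


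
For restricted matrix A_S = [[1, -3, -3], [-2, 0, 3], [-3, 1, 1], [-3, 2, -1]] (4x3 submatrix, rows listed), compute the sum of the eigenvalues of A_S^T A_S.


Sum of eigenvalues of A_S^T A_S = trace(A_S^T A_S) = sum of squared column norms of A_S.
A_S^T A_S diagonal: [23, 14, 20].
trace = 23 + 14 + 20 = 57.

57


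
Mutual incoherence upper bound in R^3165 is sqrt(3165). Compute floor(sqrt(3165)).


56^2 = 3136 <= 3165 < 3249 = 57^2, so 56 <= sqrt(3165) < 57.
floor(sqrt(3165)) = 56.

56


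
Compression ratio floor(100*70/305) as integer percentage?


100*m/n = 100*70/305 ≈ 22.9508.
floor = 22.

22


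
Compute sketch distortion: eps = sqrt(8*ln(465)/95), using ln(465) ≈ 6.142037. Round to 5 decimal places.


ln(465) ≈ 6.142037.
8*ln(N)/m ≈ 8*6.142037/95 ≈ 0.51722417.
eps = sqrt(0.51722417) ≈ 0.719183 ≈ 0.71918.

0.71918


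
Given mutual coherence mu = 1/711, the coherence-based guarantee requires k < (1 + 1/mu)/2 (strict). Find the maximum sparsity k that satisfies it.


1/mu = 711.
1 + 1/mu = 712.
(1 + 1/mu)/2 = 356 is an integer and the inequality is strict, so k_max = 356 - 1 = 355.

355
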